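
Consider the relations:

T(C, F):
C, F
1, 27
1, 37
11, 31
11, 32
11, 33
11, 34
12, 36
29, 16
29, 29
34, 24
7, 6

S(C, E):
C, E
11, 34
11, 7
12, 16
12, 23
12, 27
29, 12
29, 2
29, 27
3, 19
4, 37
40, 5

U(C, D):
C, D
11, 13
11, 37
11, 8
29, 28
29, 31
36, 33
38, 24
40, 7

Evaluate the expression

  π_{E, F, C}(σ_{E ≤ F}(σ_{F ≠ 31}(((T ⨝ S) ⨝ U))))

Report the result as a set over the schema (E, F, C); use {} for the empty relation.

Joining T and S on C yields {(11, 31, 34), (11, 31, 7), (11, 32, 34), (11, 32, 7), (11, 33, 34), (11, 33, 7), (11, 34, 34), (11, 34, 7), (12, 36, 16), (12, 36, 23), (12, 36, 27), (29, 16, 12), (29, 16, 2), (29, 16, 27), (29, 29, 12), (29, 29, 2), (29, 29, 27)}.
Joining (T ⨝ S) and U on C yields {(11, 31, 34, 13), (11, 31, 34, 37), (11, 31, 34, 8), (11, 31, 7, 13), (11, 31, 7, 37), (11, 31, 7, 8), (11, 32, 34, 13), (11, 32, 34, 37), (11, 32, 34, 8), (11, 32, 7, 13), (11, 32, 7, 37), (11, 32, 7, 8), (11, 33, 34, 13), (11, 33, 34, 37), (11, 33, 34, 8), (11, 33, 7, 13), (11, 33, 7, 37), (11, 33, 7, 8), (11, 34, 34, 13), (11, 34, 34, 37), (11, 34, 34, 8), (11, 34, 7, 13), (11, 34, 7, 37), (11, 34, 7, 8), (29, 16, 12, 28), (29, 16, 12, 31), (29, 16, 2, 28), (29, 16, 2, 31), (29, 16, 27, 28), (29, 16, 27, 31), (29, 29, 12, 28), (29, 29, 12, 31), (29, 29, 2, 28), (29, 29, 2, 31), (29, 29, 27, 28), (29, 29, 27, 31)}.
σ[F ≠ 31]: keep tuples satisfying F ≠ 31 → {(11, 32, 34, 13), (11, 32, 34, 37), (11, 32, 34, 8), (11, 32, 7, 13), (11, 32, 7, 37), (11, 32, 7, 8), (11, 33, 34, 13), (11, 33, 34, 37), (11, 33, 34, 8), (11, 33, 7, 13), (11, 33, 7, 37), (11, 33, 7, 8), (11, 34, 34, 13), (11, 34, 34, 37), (11, 34, 34, 8), (11, 34, 7, 13), (11, 34, 7, 37), (11, 34, 7, 8), (29, 16, 12, 28), (29, 16, 12, 31), (29, 16, 2, 28), (29, 16, 2, 31), (29, 16, 27, 28), (29, 16, 27, 31), (29, 29, 12, 28), (29, 29, 12, 31), (29, 29, 2, 28), (29, 29, 2, 31), (29, 29, 27, 28), (29, 29, 27, 31)}
σ[E ≤ F]: keep tuples satisfying E ≤ F → {(11, 32, 7, 13), (11, 32, 7, 37), (11, 32, 7, 8), (11, 33, 7, 13), (11, 33, 7, 37), (11, 33, 7, 8), (11, 34, 34, 13), (11, 34, 34, 37), (11, 34, 34, 8), (11, 34, 7, 13), (11, 34, 7, 37), (11, 34, 7, 8), (29, 16, 12, 28), (29, 16, 12, 31), (29, 16, 2, 28), (29, 16, 2, 31), (29, 29, 12, 28), (29, 29, 12, 31), (29, 29, 2, 28), (29, 29, 2, 31), (29, 29, 27, 28), (29, 29, 27, 31)}
π_{E, F, C} gives {(12, 16, 29), (12, 29, 29), (2, 16, 29), (2, 29, 29), (27, 29, 29), (34, 34, 11), (7, 32, 11), (7, 33, 11), (7, 34, 11)} (13 duplicate(s) eliminated).

{(12, 16, 29), (12, 29, 29), (2, 16, 29), (2, 29, 29), (27, 29, 29), (34, 34, 11), (7, 32, 11), (7, 33, 11), (7, 34, 11)}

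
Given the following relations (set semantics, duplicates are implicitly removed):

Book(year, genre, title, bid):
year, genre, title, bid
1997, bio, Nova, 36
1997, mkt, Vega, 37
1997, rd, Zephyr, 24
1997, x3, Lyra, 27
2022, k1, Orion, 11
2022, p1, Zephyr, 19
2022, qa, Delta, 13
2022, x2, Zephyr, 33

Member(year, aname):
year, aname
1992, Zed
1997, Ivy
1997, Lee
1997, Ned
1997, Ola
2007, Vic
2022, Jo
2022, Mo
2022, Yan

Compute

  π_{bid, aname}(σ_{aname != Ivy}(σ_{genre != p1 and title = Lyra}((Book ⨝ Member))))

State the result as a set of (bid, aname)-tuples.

{(27, Lee), (27, Ned), (27, Ola)}

Joining Book and Member on year yields {(1997, bio, Nova, 36, Ivy), (1997, bio, Nova, 36, Lee), (1997, bio, Nova, 36, Ned), (1997, bio, Nova, 36, Ola), (1997, mkt, Vega, 37, Ivy), (1997, mkt, Vega, 37, Lee), (1997, mkt, Vega, 37, Ned), (1997, mkt, Vega, 37, Ola), (1997, rd, Zephyr, 24, Ivy), (1997, rd, Zephyr, 24, Lee), (1997, rd, Zephyr, 24, Ned), (1997, rd, Zephyr, 24, Ola), (1997, x3, Lyra, 27, Ivy), (1997, x3, Lyra, 27, Lee), (1997, x3, Lyra, 27, Ned), (1997, x3, Lyra, 27, Ola), (2022, k1, Orion, 11, Jo), (2022, k1, Orion, 11, Mo), (2022, k1, Orion, 11, Yan), (2022, p1, Zephyr, 19, Jo), (2022, p1, Zephyr, 19, Mo), (2022, p1, Zephyr, 19, Yan), (2022, qa, Delta, 13, Jo), (2022, qa, Delta, 13, Mo), (2022, qa, Delta, 13, Yan), (2022, x2, Zephyr, 33, Jo), (2022, x2, Zephyr, 33, Mo), (2022, x2, Zephyr, 33, Yan)}.
Filtering on genre != p1 and title = Lyra leaves {(1997, x3, Lyra, 27, Ivy), (1997, x3, Lyra, 27, Lee), (1997, x3, Lyra, 27, Ned), (1997, x3, Lyra, 27, Ola)}.
Filtering on aname != Ivy leaves {(1997, x3, Lyra, 27, Lee), (1997, x3, Lyra, 27, Ned), (1997, x3, Lyra, 27, Ola)}.
Keep only column(s) bid, aname: {(27, Lee), (27, Ned), (27, Ola)}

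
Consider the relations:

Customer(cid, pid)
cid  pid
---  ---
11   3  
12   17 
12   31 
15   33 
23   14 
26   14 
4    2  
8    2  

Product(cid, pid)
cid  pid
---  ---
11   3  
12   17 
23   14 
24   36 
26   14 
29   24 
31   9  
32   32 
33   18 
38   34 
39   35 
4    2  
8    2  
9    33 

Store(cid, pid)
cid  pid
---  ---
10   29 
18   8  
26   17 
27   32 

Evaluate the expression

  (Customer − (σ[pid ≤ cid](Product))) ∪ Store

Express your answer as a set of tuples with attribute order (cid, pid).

{(10, 29), (12, 17), (12, 31), (15, 33), (18, 8), (26, 17), (27, 32)}

Apply σ_{pid ≤ cid}; surviving tuples: {(11, 3), (23, 14), (26, 14), (29, 24), (31, 9), (32, 32), (33, 18), (38, 34), (39, 35), (4, 2), (8, 2)}
Set difference of the two operands is {(12, 17), (12, 31), (15, 33)}.
Set union of the two operands is {(10, 29), (12, 17), (12, 31), (15, 33), (18, 8), (26, 17), (27, 32)}.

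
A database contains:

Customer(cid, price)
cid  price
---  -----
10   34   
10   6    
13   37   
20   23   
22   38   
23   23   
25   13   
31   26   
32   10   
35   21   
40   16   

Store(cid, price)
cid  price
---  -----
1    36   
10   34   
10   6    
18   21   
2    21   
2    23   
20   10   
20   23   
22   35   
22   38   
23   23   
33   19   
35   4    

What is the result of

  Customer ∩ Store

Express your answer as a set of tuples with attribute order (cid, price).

Set intersection of the two operands is {(10, 34), (10, 6), (20, 23), (22, 38), (23, 23)}.

{(10, 34), (10, 6), (20, 23), (22, 38), (23, 23)}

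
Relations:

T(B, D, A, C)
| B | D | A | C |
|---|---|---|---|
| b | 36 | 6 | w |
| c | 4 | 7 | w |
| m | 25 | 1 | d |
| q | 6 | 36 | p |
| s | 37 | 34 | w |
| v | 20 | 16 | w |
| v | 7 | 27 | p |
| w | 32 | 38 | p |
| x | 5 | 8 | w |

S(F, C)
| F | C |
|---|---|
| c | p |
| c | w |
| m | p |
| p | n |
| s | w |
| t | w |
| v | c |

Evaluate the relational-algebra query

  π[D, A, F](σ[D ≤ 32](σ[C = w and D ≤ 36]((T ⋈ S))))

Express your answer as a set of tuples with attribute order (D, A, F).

Natural join on C: {(b, 36, 6, w, c), (b, 36, 6, w, s), (b, 36, 6, w, t), (c, 4, 7, w, c), (c, 4, 7, w, s), (c, 4, 7, w, t), (q, 6, 36, p, c), (q, 6, 36, p, m), (s, 37, 34, w, c), (s, 37, 34, w, s), (s, 37, 34, w, t), (v, 20, 16, w, c), (v, 20, 16, w, s), (v, 20, 16, w, t), (v, 7, 27, p, c), (v, 7, 27, p, m), (w, 32, 38, p, c), (w, 32, 38, p, m), (x, 5, 8, w, c), (x, 5, 8, w, s), (x, 5, 8, w, t)}
Filtering on C = w and D ≤ 36 leaves {(b, 36, 6, w, c), (b, 36, 6, w, s), (b, 36, 6, w, t), (c, 4, 7, w, c), (c, 4, 7, w, s), (c, 4, 7, w, t), (v, 20, 16, w, c), (v, 20, 16, w, s), (v, 20, 16, w, t), (x, 5, 8, w, c), (x, 5, 8, w, s), (x, 5, 8, w, t)}.
Filtering on D ≤ 32 leaves {(c, 4, 7, w, c), (c, 4, 7, w, s), (c, 4, 7, w, t), (v, 20, 16, w, c), (v, 20, 16, w, s), (v, 20, 16, w, t), (x, 5, 8, w, c), (x, 5, 8, w, s), (x, 5, 8, w, t)}.
Projecting to D, A, F: {(20, 16, c), (20, 16, s), (20, 16, t), (4, 7, c), (4, 7, s), (4, 7, t), (5, 8, c), (5, 8, s), (5, 8, t)}

{(20, 16, c), (20, 16, s), (20, 16, t), (4, 7, c), (4, 7, s), (4, 7, t), (5, 8, c), (5, 8, s), (5, 8, t)}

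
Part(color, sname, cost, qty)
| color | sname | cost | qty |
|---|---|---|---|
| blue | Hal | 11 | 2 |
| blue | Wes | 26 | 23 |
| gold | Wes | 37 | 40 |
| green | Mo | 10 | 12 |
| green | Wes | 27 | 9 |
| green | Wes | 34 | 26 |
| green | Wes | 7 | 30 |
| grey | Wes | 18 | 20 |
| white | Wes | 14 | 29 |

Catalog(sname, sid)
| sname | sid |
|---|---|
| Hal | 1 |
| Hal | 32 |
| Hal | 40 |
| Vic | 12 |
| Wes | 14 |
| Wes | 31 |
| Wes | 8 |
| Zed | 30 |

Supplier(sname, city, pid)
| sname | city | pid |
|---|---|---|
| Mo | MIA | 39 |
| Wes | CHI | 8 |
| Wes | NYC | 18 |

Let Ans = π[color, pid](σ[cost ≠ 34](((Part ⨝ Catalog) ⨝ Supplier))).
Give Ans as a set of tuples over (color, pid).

Natural join on sname: {(blue, Hal, 11, 2, 1), (blue, Hal, 11, 2, 32), (blue, Hal, 11, 2, 40), (blue, Wes, 26, 23, 14), (blue, Wes, 26, 23, 31), (blue, Wes, 26, 23, 8), (gold, Wes, 37, 40, 14), (gold, Wes, 37, 40, 31), (gold, Wes, 37, 40, 8), (green, Wes, 27, 9, 14), (green, Wes, 27, 9, 31), (green, Wes, 27, 9, 8), (green, Wes, 34, 26, 14), (green, Wes, 34, 26, 31), (green, Wes, 34, 26, 8), (green, Wes, 7, 30, 14), (green, Wes, 7, 30, 31), (green, Wes, 7, 30, 8), (grey, Wes, 18, 20, 14), (grey, Wes, 18, 20, 31), (grey, Wes, 18, 20, 8), (white, Wes, 14, 29, 14), (white, Wes, 14, 29, 31), (white, Wes, 14, 29, 8)}
Natural join on sname: {(blue, Wes, 26, 23, 14, CHI, 8), (blue, Wes, 26, 23, 14, NYC, 18), (blue, Wes, 26, 23, 31, CHI, 8), (blue, Wes, 26, 23, 31, NYC, 18), (blue, Wes, 26, 23, 8, CHI, 8), (blue, Wes, 26, 23, 8, NYC, 18), (gold, Wes, 37, 40, 14, CHI, 8), (gold, Wes, 37, 40, 14, NYC, 18), (gold, Wes, 37, 40, 31, CHI, 8), (gold, Wes, 37, 40, 31, NYC, 18), (gold, Wes, 37, 40, 8, CHI, 8), (gold, Wes, 37, 40, 8, NYC, 18), (green, Wes, 27, 9, 14, CHI, 8), (green, Wes, 27, 9, 14, NYC, 18), (green, Wes, 27, 9, 31, CHI, 8), (green, Wes, 27, 9, 31, NYC, 18), (green, Wes, 27, 9, 8, CHI, 8), (green, Wes, 27, 9, 8, NYC, 18), (green, Wes, 34, 26, 14, CHI, 8), (green, Wes, 34, 26, 14, NYC, 18), (green, Wes, 34, 26, 31, CHI, 8), (green, Wes, 34, 26, 31, NYC, 18), (green, Wes, 34, 26, 8, CHI, 8), (green, Wes, 34, 26, 8, NYC, 18), (green, Wes, 7, 30, 14, CHI, 8), (green, Wes, 7, 30, 14, NYC, 18), (green, Wes, 7, 30, 31, CHI, 8), (green, Wes, 7, 30, 31, NYC, 18), (green, Wes, 7, 30, 8, CHI, 8), (green, Wes, 7, 30, 8, NYC, 18), (grey, Wes, 18, 20, 14, CHI, 8), (grey, Wes, 18, 20, 14, NYC, 18), (grey, Wes, 18, 20, 31, CHI, 8), (grey, Wes, 18, 20, 31, NYC, 18), (grey, Wes, 18, 20, 8, CHI, 8), (grey, Wes, 18, 20, 8, NYC, 18), (white, Wes, 14, 29, 14, CHI, 8), (white, Wes, 14, 29, 14, NYC, 18), (white, Wes, 14, 29, 31, CHI, 8), (white, Wes, 14, 29, 31, NYC, 18), (white, Wes, 14, 29, 8, CHI, 8), (white, Wes, 14, 29, 8, NYC, 18)}
Apply σ_{cost ≠ 34}; surviving tuples: {(blue, Wes, 26, 23, 14, CHI, 8), (blue, Wes, 26, 23, 14, NYC, 18), (blue, Wes, 26, 23, 31, CHI, 8), (blue, Wes, 26, 23, 31, NYC, 18), (blue, Wes, 26, 23, 8, CHI, 8), (blue, Wes, 26, 23, 8, NYC, 18), (gold, Wes, 37, 40, 14, CHI, 8), (gold, Wes, 37, 40, 14, NYC, 18), (gold, Wes, 37, 40, 31, CHI, 8), (gold, Wes, 37, 40, 31, NYC, 18), (gold, Wes, 37, 40, 8, CHI, 8), (gold, Wes, 37, 40, 8, NYC, 18), (green, Wes, 27, 9, 14, CHI, 8), (green, Wes, 27, 9, 14, NYC, 18), (green, Wes, 27, 9, 31, CHI, 8), (green, Wes, 27, 9, 31, NYC, 18), (green, Wes, 27, 9, 8, CHI, 8), (green, Wes, 27, 9, 8, NYC, 18), (green, Wes, 7, 30, 14, CHI, 8), (green, Wes, 7, 30, 14, NYC, 18), (green, Wes, 7, 30, 31, CHI, 8), (green, Wes, 7, 30, 31, NYC, 18), (green, Wes, 7, 30, 8, CHI, 8), (green, Wes, 7, 30, 8, NYC, 18), (grey, Wes, 18, 20, 14, CHI, 8), (grey, Wes, 18, 20, 14, NYC, 18), (grey, Wes, 18, 20, 31, CHI, 8), (grey, Wes, 18, 20, 31, NYC, 18), (grey, Wes, 18, 20, 8, CHI, 8), (grey, Wes, 18, 20, 8, NYC, 18), (white, Wes, 14, 29, 14, CHI, 8), (white, Wes, 14, 29, 14, NYC, 18), (white, Wes, 14, 29, 31, CHI, 8), (white, Wes, 14, 29, 31, NYC, 18), (white, Wes, 14, 29, 8, CHI, 8), (white, Wes, 14, 29, 8, NYC, 18)}
Projecting to color, pid (26 duplicate(s) eliminated): {(blue, 18), (blue, 8), (gold, 18), (gold, 8), (green, 18), (green, 8), (grey, 18), (grey, 8), (white, 18), (white, 8)}

{(blue, 18), (blue, 8), (gold, 18), (gold, 8), (green, 18), (green, 8), (grey, 18), (grey, 8), (white, 18), (white, 8)}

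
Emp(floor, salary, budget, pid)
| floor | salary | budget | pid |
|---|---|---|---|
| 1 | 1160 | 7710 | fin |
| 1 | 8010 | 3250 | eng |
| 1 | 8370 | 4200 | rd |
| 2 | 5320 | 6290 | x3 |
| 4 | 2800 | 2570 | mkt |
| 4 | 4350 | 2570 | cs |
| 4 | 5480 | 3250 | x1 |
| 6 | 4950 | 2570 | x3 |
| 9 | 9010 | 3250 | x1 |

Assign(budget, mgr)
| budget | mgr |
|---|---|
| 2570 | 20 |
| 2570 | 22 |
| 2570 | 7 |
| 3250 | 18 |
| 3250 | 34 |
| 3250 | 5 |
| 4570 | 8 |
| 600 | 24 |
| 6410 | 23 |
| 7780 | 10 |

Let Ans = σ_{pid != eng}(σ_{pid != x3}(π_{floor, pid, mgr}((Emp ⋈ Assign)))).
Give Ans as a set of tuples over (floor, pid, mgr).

Joining Emp and Assign on budget yields {(1, 8010, 3250, eng, 18), (1, 8010, 3250, eng, 34), (1, 8010, 3250, eng, 5), (4, 2800, 2570, mkt, 20), (4, 2800, 2570, mkt, 22), (4, 2800, 2570, mkt, 7), (4, 4350, 2570, cs, 20), (4, 4350, 2570, cs, 22), (4, 4350, 2570, cs, 7), (4, 5480, 3250, x1, 18), (4, 5480, 3250, x1, 34), (4, 5480, 3250, x1, 5), (6, 4950, 2570, x3, 20), (6, 4950, 2570, x3, 22), (6, 4950, 2570, x3, 7), (9, 9010, 3250, x1, 18), (9, 9010, 3250, x1, 34), (9, 9010, 3250, x1, 5)}.
Projecting to floor, pid, mgr: {(1, eng, 18), (1, eng, 34), (1, eng, 5), (4, cs, 20), (4, cs, 22), (4, cs, 7), (4, mkt, 20), (4, mkt, 22), (4, mkt, 7), (4, x1, 18), (4, x1, 34), (4, x1, 5), (6, x3, 20), (6, x3, 22), (6, x3, 7), (9, x1, 18), (9, x1, 34), (9, x1, 5)}
Apply σ_{pid != x3}; surviving tuples: {(1, eng, 18), (1, eng, 34), (1, eng, 5), (4, cs, 20), (4, cs, 22), (4, cs, 7), (4, mkt, 20), (4, mkt, 22), (4, mkt, 7), (4, x1, 18), (4, x1, 34), (4, x1, 5), (9, x1, 18), (9, x1, 34), (9, x1, 5)}
Apply σ_{pid != eng}; surviving tuples: {(4, cs, 20), (4, cs, 22), (4, cs, 7), (4, mkt, 20), (4, mkt, 22), (4, mkt, 7), (4, x1, 18), (4, x1, 34), (4, x1, 5), (9, x1, 18), (9, x1, 34), (9, x1, 5)}

{(4, cs, 20), (4, cs, 22), (4, cs, 7), (4, mkt, 20), (4, mkt, 22), (4, mkt, 7), (4, x1, 18), (4, x1, 34), (4, x1, 5), (9, x1, 18), (9, x1, 34), (9, x1, 5)}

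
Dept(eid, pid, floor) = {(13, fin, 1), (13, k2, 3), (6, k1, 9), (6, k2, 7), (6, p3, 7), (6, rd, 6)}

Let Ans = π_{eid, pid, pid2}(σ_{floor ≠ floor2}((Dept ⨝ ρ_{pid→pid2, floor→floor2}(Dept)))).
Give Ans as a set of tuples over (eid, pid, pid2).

ρ[pid→pid2, floor→floor2]: schema becomes (eid, pid2, floor2); tuples unchanged.
Natural join on eid: {(13, fin, 1, fin, 1), (13, fin, 1, k2, 3), (13, k2, 3, fin, 1), (13, k2, 3, k2, 3), (6, k1, 9, k1, 9), (6, k1, 9, k2, 7), (6, k1, 9, p3, 7), (6, k1, 9, rd, 6), (6, k2, 7, k1, 9), (6, k2, 7, k2, 7), (6, k2, 7, p3, 7), (6, k2, 7, rd, 6), (6, p3, 7, k1, 9), (6, p3, 7, k2, 7), (6, p3, 7, p3, 7), (6, p3, 7, rd, 6), (6, rd, 6, k1, 9), (6, rd, 6, k2, 7), (6, rd, 6, p3, 7), (6, rd, 6, rd, 6)}
Filtering on floor ≠ floor2 leaves {(13, fin, 1, k2, 3), (13, k2, 3, fin, 1), (6, k1, 9, k2, 7), (6, k1, 9, p3, 7), (6, k1, 9, rd, 6), (6, k2, 7, k1, 9), (6, k2, 7, rd, 6), (6, p3, 7, k1, 9), (6, p3, 7, rd, 6), (6, rd, 6, k1, 9), (6, rd, 6, k2, 7), (6, rd, 6, p3, 7)}.
Projecting to eid, pid, pid2: {(13, fin, k2), (13, k2, fin), (6, k1, k2), (6, k1, p3), (6, k1, rd), (6, k2, k1), (6, k2, rd), (6, p3, k1), (6, p3, rd), (6, rd, k1), (6, rd, k2), (6, rd, p3)}

{(13, fin, k2), (13, k2, fin), (6, k1, k2), (6, k1, p3), (6, k1, rd), (6, k2, k1), (6, k2, rd), (6, p3, k1), (6, p3, rd), (6, rd, k1), (6, rd, k2), (6, rd, p3)}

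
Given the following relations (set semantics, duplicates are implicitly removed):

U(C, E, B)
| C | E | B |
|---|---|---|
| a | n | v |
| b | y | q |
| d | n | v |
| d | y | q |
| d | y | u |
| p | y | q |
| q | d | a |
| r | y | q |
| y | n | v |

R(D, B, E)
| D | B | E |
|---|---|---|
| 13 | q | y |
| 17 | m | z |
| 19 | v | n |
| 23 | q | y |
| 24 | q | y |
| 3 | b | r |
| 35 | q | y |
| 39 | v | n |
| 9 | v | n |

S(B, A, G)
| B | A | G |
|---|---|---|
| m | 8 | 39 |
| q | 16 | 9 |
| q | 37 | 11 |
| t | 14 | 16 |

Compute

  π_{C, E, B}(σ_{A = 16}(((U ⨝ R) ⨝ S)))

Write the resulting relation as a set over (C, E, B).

{(b, y, q), (d, y, q), (p, y, q), (r, y, q)}

Joining U and R on E, B yields {(a, n, v, 19), (a, n, v, 39), (a, n, v, 9), (b, y, q, 13), (b, y, q, 23), (b, y, q, 24), (b, y, q, 35), (d, n, v, 19), (d, n, v, 39), (d, n, v, 9), (d, y, q, 13), (d, y, q, 23), (d, y, q, 24), (d, y, q, 35), (p, y, q, 13), (p, y, q, 23), (p, y, q, 24), (p, y, q, 35), (r, y, q, 13), (r, y, q, 23), (r, y, q, 24), (r, y, q, 35), (y, n, v, 19), (y, n, v, 39), (y, n, v, 9)}.
Joining (U ⨝ R) and S on B yields {(b, y, q, 13, 16, 9), (b, y, q, 13, 37, 11), (b, y, q, 23, 16, 9), (b, y, q, 23, 37, 11), (b, y, q, 24, 16, 9), (b, y, q, 24, 37, 11), (b, y, q, 35, 16, 9), (b, y, q, 35, 37, 11), (d, y, q, 13, 16, 9), (d, y, q, 13, 37, 11), (d, y, q, 23, 16, 9), (d, y, q, 23, 37, 11), (d, y, q, 24, 16, 9), (d, y, q, 24, 37, 11), (d, y, q, 35, 16, 9), (d, y, q, 35, 37, 11), (p, y, q, 13, 16, 9), (p, y, q, 13, 37, 11), (p, y, q, 23, 16, 9), (p, y, q, 23, 37, 11), (p, y, q, 24, 16, 9), (p, y, q, 24, 37, 11), (p, y, q, 35, 16, 9), (p, y, q, 35, 37, 11), (r, y, q, 13, 16, 9), (r, y, q, 13, 37, 11), (r, y, q, 23, 16, 9), (r, y, q, 23, 37, 11), (r, y, q, 24, 16, 9), (r, y, q, 24, 37, 11), (r, y, q, 35, 16, 9), (r, y, q, 35, 37, 11)}.
Filtering on A = 16 leaves {(b, y, q, 13, 16, 9), (b, y, q, 23, 16, 9), (b, y, q, 24, 16, 9), (b, y, q, 35, 16, 9), (d, y, q, 13, 16, 9), (d, y, q, 23, 16, 9), (d, y, q, 24, 16, 9), (d, y, q, 35, 16, 9), (p, y, q, 13, 16, 9), (p, y, q, 23, 16, 9), (p, y, q, 24, 16, 9), (p, y, q, 35, 16, 9), (r, y, q, 13, 16, 9), (r, y, q, 23, 16, 9), (r, y, q, 24, 16, 9), (r, y, q, 35, 16, 9)}.
π[C, E, B]: project onto (C, E, B) (12 duplicate(s) eliminated) → {(b, y, q), (d, y, q), (p, y, q), (r, y, q)}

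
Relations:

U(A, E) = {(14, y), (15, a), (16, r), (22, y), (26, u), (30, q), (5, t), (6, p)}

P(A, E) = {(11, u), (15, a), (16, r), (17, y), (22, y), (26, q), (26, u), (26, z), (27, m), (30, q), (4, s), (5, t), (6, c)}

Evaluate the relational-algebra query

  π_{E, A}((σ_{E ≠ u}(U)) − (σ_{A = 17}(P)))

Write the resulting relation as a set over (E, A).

{(a, 15), (p, 6), (q, 30), (r, 16), (t, 5), (y, 14), (y, 22)}

Apply σ_{E ≠ u}; surviving tuples: {(14, y), (15, a), (16, r), (22, y), (30, q), (5, t), (6, p)}
Apply σ_{A = 17}; surviving tuples: {(17, y)}
Set difference of the two operands is {(14, y), (15, a), (16, r), (22, y), (30, q), (5, t), (6, p)}.
Keep only column(s) E, A: {(a, 15), (p, 6), (q, 30), (r, 16), (t, 5), (y, 14), (y, 22)}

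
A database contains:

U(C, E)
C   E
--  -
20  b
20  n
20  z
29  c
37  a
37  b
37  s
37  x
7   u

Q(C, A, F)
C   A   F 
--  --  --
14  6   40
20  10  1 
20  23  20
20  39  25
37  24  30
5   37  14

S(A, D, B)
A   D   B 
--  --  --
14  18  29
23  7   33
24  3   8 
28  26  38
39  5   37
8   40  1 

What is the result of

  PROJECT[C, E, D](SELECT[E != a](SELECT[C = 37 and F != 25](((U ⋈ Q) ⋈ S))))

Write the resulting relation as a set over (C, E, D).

Natural join on C: {(20, b, 10, 1), (20, b, 23, 20), (20, b, 39, 25), (20, n, 10, 1), (20, n, 23, 20), (20, n, 39, 25), (20, z, 10, 1), (20, z, 23, 20), (20, z, 39, 25), (37, a, 24, 30), (37, b, 24, 30), (37, s, 24, 30), (37, x, 24, 30)}
Natural join on A: {(20, b, 23, 20, 7, 33), (20, b, 39, 25, 5, 37), (20, n, 23, 20, 7, 33), (20, n, 39, 25, 5, 37), (20, z, 23, 20, 7, 33), (20, z, 39, 25, 5, 37), (37, a, 24, 30, 3, 8), (37, b, 24, 30, 3, 8), (37, s, 24, 30, 3, 8), (37, x, 24, 30, 3, 8)}
Apply σ_{C = 37 and F != 25}; surviving tuples: {(37, a, 24, 30, 3, 8), (37, b, 24, 30, 3, 8), (37, s, 24, 30, 3, 8), (37, x, 24, 30, 3, 8)}
Apply σ_{E != a}; surviving tuples: {(37, b, 24, 30, 3, 8), (37, s, 24, 30, 3, 8), (37, x, 24, 30, 3, 8)}
Keep only column(s) C, E, D: {(37, b, 3), (37, s, 3), (37, x, 3)}

{(37, b, 3), (37, s, 3), (37, x, 3)}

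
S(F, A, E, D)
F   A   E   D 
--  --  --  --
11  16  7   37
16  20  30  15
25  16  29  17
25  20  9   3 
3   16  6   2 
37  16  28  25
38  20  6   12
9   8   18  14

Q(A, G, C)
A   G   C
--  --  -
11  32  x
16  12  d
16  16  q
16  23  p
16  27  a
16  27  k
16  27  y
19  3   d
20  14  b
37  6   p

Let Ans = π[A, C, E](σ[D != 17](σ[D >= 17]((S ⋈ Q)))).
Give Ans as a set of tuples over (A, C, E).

{(16, a, 28), (16, a, 7), (16, d, 28), (16, d, 7), (16, k, 28), (16, k, 7), (16, p, 28), (16, p, 7), (16, q, 28), (16, q, 7), (16, y, 28), (16, y, 7)}

S ⋈ Q (natural join on A): {(11, 16, 7, 37, 12, d), (11, 16, 7, 37, 16, q), (11, 16, 7, 37, 23, p), (11, 16, 7, 37, 27, a), (11, 16, 7, 37, 27, k), (11, 16, 7, 37, 27, y), (16, 20, 30, 15, 14, b), (25, 16, 29, 17, 12, d), (25, 16, 29, 17, 16, q), (25, 16, 29, 17, 23, p), (25, 16, 29, 17, 27, a), (25, 16, 29, 17, 27, k), (25, 16, 29, 17, 27, y), (25, 20, 9, 3, 14, b), (3, 16, 6, 2, 12, d), (3, 16, 6, 2, 16, q), (3, 16, 6, 2, 23, p), (3, 16, 6, 2, 27, a), (3, 16, 6, 2, 27, k), (3, 16, 6, 2, 27, y), (37, 16, 28, 25, 12, d), (37, 16, 28, 25, 16, q), (37, 16, 28, 25, 23, p), (37, 16, 28, 25, 27, a), (37, 16, 28, 25, 27, k), (37, 16, 28, 25, 27, y), (38, 20, 6, 12, 14, b)}
Apply σ_{D >= 17}; surviving tuples: {(11, 16, 7, 37, 12, d), (11, 16, 7, 37, 16, q), (11, 16, 7, 37, 23, p), (11, 16, 7, 37, 27, a), (11, 16, 7, 37, 27, k), (11, 16, 7, 37, 27, y), (25, 16, 29, 17, 12, d), (25, 16, 29, 17, 16, q), (25, 16, 29, 17, 23, p), (25, 16, 29, 17, 27, a), (25, 16, 29, 17, 27, k), (25, 16, 29, 17, 27, y), (37, 16, 28, 25, 12, d), (37, 16, 28, 25, 16, q), (37, 16, 28, 25, 23, p), (37, 16, 28, 25, 27, a), (37, 16, 28, 25, 27, k), (37, 16, 28, 25, 27, y)}
Apply σ_{D != 17}; surviving tuples: {(11, 16, 7, 37, 12, d), (11, 16, 7, 37, 16, q), (11, 16, 7, 37, 23, p), (11, 16, 7, 37, 27, a), (11, 16, 7, 37, 27, k), (11, 16, 7, 37, 27, y), (37, 16, 28, 25, 12, d), (37, 16, 28, 25, 16, q), (37, 16, 28, 25, 23, p), (37, 16, 28, 25, 27, a), (37, 16, 28, 25, 27, k), (37, 16, 28, 25, 27, y)}
π_{A, C, E} gives {(16, a, 28), (16, a, 7), (16, d, 28), (16, d, 7), (16, k, 28), (16, k, 7), (16, p, 28), (16, p, 7), (16, q, 28), (16, q, 7), (16, y, 28), (16, y, 7)}.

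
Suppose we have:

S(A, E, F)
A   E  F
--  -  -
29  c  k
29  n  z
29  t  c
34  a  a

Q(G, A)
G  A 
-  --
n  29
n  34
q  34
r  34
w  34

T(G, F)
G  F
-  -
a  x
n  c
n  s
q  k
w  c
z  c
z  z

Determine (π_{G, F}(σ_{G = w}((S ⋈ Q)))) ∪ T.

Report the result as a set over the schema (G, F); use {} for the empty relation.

{(a, x), (n, c), (n, s), (q, k), (w, a), (w, c), (z, c), (z, z)}

S ⋈ Q (natural join on A): {(29, c, k, n), (29, n, z, n), (29, t, c, n), (34, a, a, n), (34, a, a, q), (34, a, a, r), (34, a, a, w)}
Selection G = w: {(34, a, a, w)}
π_{G, F} gives {(w, a)}.
Set union of the two operands is {(a, x), (n, c), (n, s), (q, k), (w, a), (w, c), (z, c), (z, z)}.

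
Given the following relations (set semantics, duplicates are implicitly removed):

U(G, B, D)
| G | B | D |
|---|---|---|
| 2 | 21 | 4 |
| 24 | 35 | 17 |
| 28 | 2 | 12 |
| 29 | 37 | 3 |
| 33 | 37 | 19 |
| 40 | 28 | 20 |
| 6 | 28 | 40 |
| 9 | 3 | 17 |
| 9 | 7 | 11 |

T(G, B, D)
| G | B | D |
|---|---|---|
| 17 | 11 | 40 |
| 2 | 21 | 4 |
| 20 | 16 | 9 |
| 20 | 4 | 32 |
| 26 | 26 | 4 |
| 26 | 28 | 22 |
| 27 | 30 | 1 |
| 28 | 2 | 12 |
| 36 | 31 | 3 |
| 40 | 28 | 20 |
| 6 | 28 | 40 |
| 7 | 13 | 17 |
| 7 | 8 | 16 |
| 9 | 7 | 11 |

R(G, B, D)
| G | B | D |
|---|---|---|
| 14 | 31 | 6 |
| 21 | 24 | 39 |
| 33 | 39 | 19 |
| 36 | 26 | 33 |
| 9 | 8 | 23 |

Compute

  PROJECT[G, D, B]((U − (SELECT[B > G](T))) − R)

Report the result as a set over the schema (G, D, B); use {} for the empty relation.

Apply σ_{B > G}; surviving tuples: {(2, 21, 4), (26, 28, 22), (27, 30, 1), (6, 28, 40), (7, 13, 17), (7, 8, 16)}
Set difference of the two operands is {(24, 35, 17), (28, 2, 12), (29, 37, 3), (33, 37, 19), (40, 28, 20), (9, 3, 17), (9, 7, 11)}.
Set difference of the two operands is {(24, 35, 17), (28, 2, 12), (29, 37, 3), (33, 37, 19), (40, 28, 20), (9, 3, 17), (9, 7, 11)}.
π_{G, D, B} gives {(24, 17, 35), (28, 12, 2), (29, 3, 37), (33, 19, 37), (40, 20, 28), (9, 11, 7), (9, 17, 3)}.

{(24, 17, 35), (28, 12, 2), (29, 3, 37), (33, 19, 37), (40, 20, 28), (9, 11, 7), (9, 17, 3)}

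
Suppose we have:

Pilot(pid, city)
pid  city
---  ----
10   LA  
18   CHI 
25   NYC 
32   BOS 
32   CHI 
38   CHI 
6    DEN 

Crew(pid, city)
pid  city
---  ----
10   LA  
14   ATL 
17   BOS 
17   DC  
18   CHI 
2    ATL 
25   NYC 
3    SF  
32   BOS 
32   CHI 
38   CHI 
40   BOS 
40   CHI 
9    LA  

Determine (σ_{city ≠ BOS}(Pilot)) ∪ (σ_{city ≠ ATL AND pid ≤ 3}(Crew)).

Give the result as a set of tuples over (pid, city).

{(10, LA), (18, CHI), (25, NYC), (3, SF), (32, CHI), (38, CHI), (6, DEN)}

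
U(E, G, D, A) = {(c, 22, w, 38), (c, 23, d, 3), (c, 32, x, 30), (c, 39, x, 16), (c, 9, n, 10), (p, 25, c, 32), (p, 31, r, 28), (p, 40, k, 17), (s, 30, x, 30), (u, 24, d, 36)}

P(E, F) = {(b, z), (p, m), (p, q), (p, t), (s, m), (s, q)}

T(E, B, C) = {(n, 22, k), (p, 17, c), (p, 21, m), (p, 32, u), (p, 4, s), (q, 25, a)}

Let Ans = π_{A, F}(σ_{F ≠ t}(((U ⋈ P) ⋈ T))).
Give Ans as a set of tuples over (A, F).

{(17, m), (17, q), (28, m), (28, q), (32, m), (32, q)}

Natural join on E: {(p, 25, c, 32, m), (p, 25, c, 32, q), (p, 25, c, 32, t), (p, 31, r, 28, m), (p, 31, r, 28, q), (p, 31, r, 28, t), (p, 40, k, 17, m), (p, 40, k, 17, q), (p, 40, k, 17, t), (s, 30, x, 30, m), (s, 30, x, 30, q)}
Natural join on E: {(p, 25, c, 32, m, 17, c), (p, 25, c, 32, m, 21, m), (p, 25, c, 32, m, 32, u), (p, 25, c, 32, m, 4, s), (p, 25, c, 32, q, 17, c), (p, 25, c, 32, q, 21, m), (p, 25, c, 32, q, 32, u), (p, 25, c, 32, q, 4, s), (p, 25, c, 32, t, 17, c), (p, 25, c, 32, t, 21, m), (p, 25, c, 32, t, 32, u), (p, 25, c, 32, t, 4, s), (p, 31, r, 28, m, 17, c), (p, 31, r, 28, m, 21, m), (p, 31, r, 28, m, 32, u), (p, 31, r, 28, m, 4, s), (p, 31, r, 28, q, 17, c), (p, 31, r, 28, q, 21, m), (p, 31, r, 28, q, 32, u), (p, 31, r, 28, q, 4, s), (p, 31, r, 28, t, 17, c), (p, 31, r, 28, t, 21, m), (p, 31, r, 28, t, 32, u), (p, 31, r, 28, t, 4, s), (p, 40, k, 17, m, 17, c), (p, 40, k, 17, m, 21, m), (p, 40, k, 17, m, 32, u), (p, 40, k, 17, m, 4, s), (p, 40, k, 17, q, 17, c), (p, 40, k, 17, q, 21, m), (p, 40, k, 17, q, 32, u), (p, 40, k, 17, q, 4, s), (p, 40, k, 17, t, 17, c), (p, 40, k, 17, t, 21, m), (p, 40, k, 17, t, 32, u), (p, 40, k, 17, t, 4, s)}
Selection F ≠ t: {(p, 25, c, 32, m, 17, c), (p, 25, c, 32, m, 21, m), (p, 25, c, 32, m, 32, u), (p, 25, c, 32, m, 4, s), (p, 25, c, 32, q, 17, c), (p, 25, c, 32, q, 21, m), (p, 25, c, 32, q, 32, u), (p, 25, c, 32, q, 4, s), (p, 31, r, 28, m, 17, c), (p, 31, r, 28, m, 21, m), (p, 31, r, 28, m, 32, u), (p, 31, r, 28, m, 4, s), (p, 31, r, 28, q, 17, c), (p, 31, r, 28, q, 21, m), (p, 31, r, 28, q, 32, u), (p, 31, r, 28, q, 4, s), (p, 40, k, 17, m, 17, c), (p, 40, k, 17, m, 21, m), (p, 40, k, 17, m, 32, u), (p, 40, k, 17, m, 4, s), (p, 40, k, 17, q, 17, c), (p, 40, k, 17, q, 21, m), (p, 40, k, 17, q, 32, u), (p, 40, k, 17, q, 4, s)}
Projecting to A, F (18 duplicate(s) eliminated): {(17, m), (17, q), (28, m), (28, q), (32, m), (32, q)}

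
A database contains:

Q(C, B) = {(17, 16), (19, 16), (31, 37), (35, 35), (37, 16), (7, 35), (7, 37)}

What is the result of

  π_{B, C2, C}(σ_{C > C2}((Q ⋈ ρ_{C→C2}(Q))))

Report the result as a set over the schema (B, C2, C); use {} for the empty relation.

ρ[C→C2]: schema becomes (C2, B); tuples unchanged.
Q ⋈ ρ_{C→C2}(Q) (natural join on B): {(17, 16, 17), (17, 16, 19), (17, 16, 37), (19, 16, 17), (19, 16, 19), (19, 16, 37), (31, 37, 31), (31, 37, 7), (35, 35, 35), (35, 35, 7), (37, 16, 17), (37, 16, 19), (37, 16, 37), (7, 35, 35), (7, 35, 7), (7, 37, 31), (7, 37, 7)}
σ[C > C2]: keep tuples satisfying C > C2 → {(19, 16, 17), (31, 37, 7), (35, 35, 7), (37, 16, 17), (37, 16, 19)}
Keep only column(s) B, C2, C: {(16, 17, 19), (16, 17, 37), (16, 19, 37), (35, 7, 35), (37, 7, 31)}

{(16, 17, 19), (16, 17, 37), (16, 19, 37), (35, 7, 35), (37, 7, 31)}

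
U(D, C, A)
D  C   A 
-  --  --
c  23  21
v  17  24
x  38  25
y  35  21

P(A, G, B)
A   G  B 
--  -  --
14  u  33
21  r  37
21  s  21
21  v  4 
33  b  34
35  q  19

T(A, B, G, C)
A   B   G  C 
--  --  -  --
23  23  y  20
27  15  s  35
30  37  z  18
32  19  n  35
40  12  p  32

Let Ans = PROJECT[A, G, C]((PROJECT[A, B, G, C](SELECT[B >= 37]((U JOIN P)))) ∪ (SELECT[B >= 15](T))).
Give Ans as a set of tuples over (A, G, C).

{(21, r, 23), (21, r, 35), (23, y, 20), (27, s, 35), (30, z, 18), (32, n, 35)}

Natural join on A: {(c, 23, 21, r, 37), (c, 23, 21, s, 21), (c, 23, 21, v, 4), (y, 35, 21, r, 37), (y, 35, 21, s, 21), (y, 35, 21, v, 4)}
Selection B >= 37: {(c, 23, 21, r, 37), (y, 35, 21, r, 37)}
Projecting to A, B, G, C: {(21, 37, r, 23), (21, 37, r, 35)}
Selection B >= 15: {(23, 23, y, 20), (27, 15, s, 35), (30, 37, z, 18), (32, 19, n, 35)}
Union: {(21, 37, r, 23), (21, 37, r, 35)} with {(23, 23, y, 20), (27, 15, s, 35), (30, 37, z, 18), (32, 19, n, 35)} → {(21, 37, r, 23), (21, 37, r, 35), (23, 23, y, 20), (27, 15, s, 35), (30, 37, z, 18), (32, 19, n, 35)}
Projecting to A, G, C: {(21, r, 23), (21, r, 35), (23, y, 20), (27, s, 35), (30, z, 18), (32, n, 35)}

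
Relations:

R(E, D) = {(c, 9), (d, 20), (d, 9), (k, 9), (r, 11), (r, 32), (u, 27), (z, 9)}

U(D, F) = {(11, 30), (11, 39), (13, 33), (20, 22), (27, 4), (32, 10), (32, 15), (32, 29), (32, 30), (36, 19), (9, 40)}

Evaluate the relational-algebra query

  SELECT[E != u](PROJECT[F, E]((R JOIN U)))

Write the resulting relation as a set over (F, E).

Natural join on D: {(c, 9, 40), (d, 20, 22), (d, 9, 40), (k, 9, 40), (r, 11, 30), (r, 11, 39), (r, 32, 10), (r, 32, 15), (r, 32, 29), (r, 32, 30), (u, 27, 4), (z, 9, 40)}
π[F, E]: project onto (F, E) (1 duplicate(s) eliminated) → {(10, r), (15, r), (22, d), (29, r), (30, r), (39, r), (4, u), (40, c), (40, d), (40, k), (40, z)}
Filtering on E != u leaves {(10, r), (15, r), (22, d), (29, r), (30, r), (39, r), (40, c), (40, d), (40, k), (40, z)}.

{(10, r), (15, r), (22, d), (29, r), (30, r), (39, r), (40, c), (40, d), (40, k), (40, z)}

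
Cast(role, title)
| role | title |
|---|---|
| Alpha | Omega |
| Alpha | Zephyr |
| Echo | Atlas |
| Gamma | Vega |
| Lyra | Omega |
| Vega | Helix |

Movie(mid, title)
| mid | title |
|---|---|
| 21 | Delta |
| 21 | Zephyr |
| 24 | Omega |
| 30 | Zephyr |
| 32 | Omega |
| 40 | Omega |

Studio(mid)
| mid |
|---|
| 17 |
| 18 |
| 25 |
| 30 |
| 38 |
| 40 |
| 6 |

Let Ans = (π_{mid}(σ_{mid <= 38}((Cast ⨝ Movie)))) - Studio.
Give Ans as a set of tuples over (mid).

{21, 24, 32}

Natural join on title: {(Alpha, Omega, 24), (Alpha, Omega, 32), (Alpha, Omega, 40), (Alpha, Zephyr, 21), (Alpha, Zephyr, 30), (Lyra, Omega, 24), (Lyra, Omega, 32), (Lyra, Omega, 40)}
Filtering on mid <= 38 leaves {(Alpha, Omega, 24), (Alpha, Omega, 32), (Alpha, Zephyr, 21), (Alpha, Zephyr, 30), (Lyra, Omega, 24), (Lyra, Omega, 32)}.
π_{mid} gives {21, 24, 30, 32} (2 duplicate(s) eliminated).
Set difference of the two operands is {21, 24, 32}.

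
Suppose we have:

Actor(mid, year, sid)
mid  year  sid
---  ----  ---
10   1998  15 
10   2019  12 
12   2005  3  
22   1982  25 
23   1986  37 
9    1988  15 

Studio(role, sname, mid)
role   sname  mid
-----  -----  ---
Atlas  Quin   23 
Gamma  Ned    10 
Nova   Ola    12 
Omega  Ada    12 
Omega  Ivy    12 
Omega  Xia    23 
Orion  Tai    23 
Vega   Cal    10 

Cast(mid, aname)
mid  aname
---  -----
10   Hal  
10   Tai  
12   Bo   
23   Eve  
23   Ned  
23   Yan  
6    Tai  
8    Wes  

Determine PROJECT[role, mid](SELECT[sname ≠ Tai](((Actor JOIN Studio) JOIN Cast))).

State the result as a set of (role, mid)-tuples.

{(Atlas, 23), (Gamma, 10), (Nova, 12), (Omega, 12), (Omega, 23), (Vega, 10)}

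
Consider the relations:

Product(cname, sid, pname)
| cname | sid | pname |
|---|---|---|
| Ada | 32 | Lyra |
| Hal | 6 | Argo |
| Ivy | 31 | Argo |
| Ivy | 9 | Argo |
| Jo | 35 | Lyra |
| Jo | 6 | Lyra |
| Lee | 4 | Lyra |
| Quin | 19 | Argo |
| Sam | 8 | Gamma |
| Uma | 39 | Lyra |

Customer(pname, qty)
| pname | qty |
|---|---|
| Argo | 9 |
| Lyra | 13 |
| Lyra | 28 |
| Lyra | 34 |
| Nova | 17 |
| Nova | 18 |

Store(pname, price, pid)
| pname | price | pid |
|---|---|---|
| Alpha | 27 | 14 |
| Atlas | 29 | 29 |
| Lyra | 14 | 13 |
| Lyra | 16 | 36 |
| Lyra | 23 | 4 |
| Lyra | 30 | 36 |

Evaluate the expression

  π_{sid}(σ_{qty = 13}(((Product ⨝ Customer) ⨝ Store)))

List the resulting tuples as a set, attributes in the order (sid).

Product ⋈ Customer (natural join on pname): {(Ada, 32, Lyra, 13), (Ada, 32, Lyra, 28), (Ada, 32, Lyra, 34), (Hal, 6, Argo, 9), (Ivy, 31, Argo, 9), (Ivy, 9, Argo, 9), (Jo, 35, Lyra, 13), (Jo, 35, Lyra, 28), (Jo, 35, Lyra, 34), (Jo, 6, Lyra, 13), (Jo, 6, Lyra, 28), (Jo, 6, Lyra, 34), (Lee, 4, Lyra, 13), (Lee, 4, Lyra, 28), (Lee, 4, Lyra, 34), (Quin, 19, Argo, 9), (Uma, 39, Lyra, 13), (Uma, 39, Lyra, 28), (Uma, 39, Lyra, 34)}
(Product ⨝ Customer) ⋈ Store (natural join on pname): {(Ada, 32, Lyra, 13, 14, 13), (Ada, 32, Lyra, 13, 16, 36), (Ada, 32, Lyra, 13, 23, 4), (Ada, 32, Lyra, 13, 30, 36), (Ada, 32, Lyra, 28, 14, 13), (Ada, 32, Lyra, 28, 16, 36), (Ada, 32, Lyra, 28, 23, 4), (Ada, 32, Lyra, 28, 30, 36), (Ada, 32, Lyra, 34, 14, 13), (Ada, 32, Lyra, 34, 16, 36), (Ada, 32, Lyra, 34, 23, 4), (Ada, 32, Lyra, 34, 30, 36), (Jo, 35, Lyra, 13, 14, 13), (Jo, 35, Lyra, 13, 16, 36), (Jo, 35, Lyra, 13, 23, 4), (Jo, 35, Lyra, 13, 30, 36), (Jo, 35, Lyra, 28, 14, 13), (Jo, 35, Lyra, 28, 16, 36), (Jo, 35, Lyra, 28, 23, 4), (Jo, 35, Lyra, 28, 30, 36), (Jo, 35, Lyra, 34, 14, 13), (Jo, 35, Lyra, 34, 16, 36), (Jo, 35, Lyra, 34, 23, 4), (Jo, 35, Lyra, 34, 30, 36), (Jo, 6, Lyra, 13, 14, 13), (Jo, 6, Lyra, 13, 16, 36), (Jo, 6, Lyra, 13, 23, 4), (Jo, 6, Lyra, 13, 30, 36), (Jo, 6, Lyra, 28, 14, 13), (Jo, 6, Lyra, 28, 16, 36), (Jo, 6, Lyra, 28, 23, 4), (Jo, 6, Lyra, 28, 30, 36), (Jo, 6, Lyra, 34, 14, 13), (Jo, 6, Lyra, 34, 16, 36), (Jo, 6, Lyra, 34, 23, 4), (Jo, 6, Lyra, 34, 30, 36), (Lee, 4, Lyra, 13, 14, 13), (Lee, 4, Lyra, 13, 16, 36), (Lee, 4, Lyra, 13, 23, 4), (Lee, 4, Lyra, 13, 30, 36), (Lee, 4, Lyra, 28, 14, 13), (Lee, 4, Lyra, 28, 16, 36), (Lee, 4, Lyra, 28, 23, 4), (Lee, 4, Lyra, 28, 30, 36), (Lee, 4, Lyra, 34, 14, 13), (Lee, 4, Lyra, 34, 16, 36), (Lee, 4, Lyra, 34, 23, 4), (Lee, 4, Lyra, 34, 30, 36), (Uma, 39, Lyra, 13, 14, 13), (Uma, 39, Lyra, 13, 16, 36), (Uma, 39, Lyra, 13, 23, 4), (Uma, 39, Lyra, 13, 30, 36), (Uma, 39, Lyra, 28, 14, 13), (Uma, 39, Lyra, 28, 16, 36), (Uma, 39, Lyra, 28, 23, 4), (Uma, 39, Lyra, 28, 30, 36), (Uma, 39, Lyra, 34, 14, 13), (Uma, 39, Lyra, 34, 16, 36), (Uma, 39, Lyra, 34, 23, 4), (Uma, 39, Lyra, 34, 30, 36)}
σ[qty = 13]: keep tuples satisfying qty = 13 → {(Ada, 32, Lyra, 13, 14, 13), (Ada, 32, Lyra, 13, 16, 36), (Ada, 32, Lyra, 13, 23, 4), (Ada, 32, Lyra, 13, 30, 36), (Jo, 35, Lyra, 13, 14, 13), (Jo, 35, Lyra, 13, 16, 36), (Jo, 35, Lyra, 13, 23, 4), (Jo, 35, Lyra, 13, 30, 36), (Jo, 6, Lyra, 13, 14, 13), (Jo, 6, Lyra, 13, 16, 36), (Jo, 6, Lyra, 13, 23, 4), (Jo, 6, Lyra, 13, 30, 36), (Lee, 4, Lyra, 13, 14, 13), (Lee, 4, Lyra, 13, 16, 36), (Lee, 4, Lyra, 13, 23, 4), (Lee, 4, Lyra, 13, 30, 36), (Uma, 39, Lyra, 13, 14, 13), (Uma, 39, Lyra, 13, 16, 36), (Uma, 39, Lyra, 13, 23, 4), (Uma, 39, Lyra, 13, 30, 36)}
Keep only column(s) sid (15 duplicate(s) eliminated): {32, 35, 39, 4, 6}

{32, 35, 39, 4, 6}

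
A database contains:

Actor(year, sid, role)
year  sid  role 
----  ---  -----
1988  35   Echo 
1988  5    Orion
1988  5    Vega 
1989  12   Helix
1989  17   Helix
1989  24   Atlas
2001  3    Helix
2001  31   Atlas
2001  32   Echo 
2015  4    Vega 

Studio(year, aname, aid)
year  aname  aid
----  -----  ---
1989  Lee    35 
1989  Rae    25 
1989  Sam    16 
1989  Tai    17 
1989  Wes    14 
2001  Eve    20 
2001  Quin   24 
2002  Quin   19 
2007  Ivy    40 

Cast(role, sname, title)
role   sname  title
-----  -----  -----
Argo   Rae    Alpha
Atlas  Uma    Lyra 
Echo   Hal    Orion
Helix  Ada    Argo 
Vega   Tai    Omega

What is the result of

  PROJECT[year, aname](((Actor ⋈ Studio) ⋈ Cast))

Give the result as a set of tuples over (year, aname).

Natural join on year: {(1989, 12, Helix, Lee, 35), (1989, 12, Helix, Rae, 25), (1989, 12, Helix, Sam, 16), (1989, 12, Helix, Tai, 17), (1989, 12, Helix, Wes, 14), (1989, 17, Helix, Lee, 35), (1989, 17, Helix, Rae, 25), (1989, 17, Helix, Sam, 16), (1989, 17, Helix, Tai, 17), (1989, 17, Helix, Wes, 14), (1989, 24, Atlas, Lee, 35), (1989, 24, Atlas, Rae, 25), (1989, 24, Atlas, Sam, 16), (1989, 24, Atlas, Tai, 17), (1989, 24, Atlas, Wes, 14), (2001, 3, Helix, Eve, 20), (2001, 3, Helix, Quin, 24), (2001, 31, Atlas, Eve, 20), (2001, 31, Atlas, Quin, 24), (2001, 32, Echo, Eve, 20), (2001, 32, Echo, Quin, 24)}
Natural join on role: {(1989, 12, Helix, Lee, 35, Ada, Argo), (1989, 12, Helix, Rae, 25, Ada, Argo), (1989, 12, Helix, Sam, 16, Ada, Argo), (1989, 12, Helix, Tai, 17, Ada, Argo), (1989, 12, Helix, Wes, 14, Ada, Argo), (1989, 17, Helix, Lee, 35, Ada, Argo), (1989, 17, Helix, Rae, 25, Ada, Argo), (1989, 17, Helix, Sam, 16, Ada, Argo), (1989, 17, Helix, Tai, 17, Ada, Argo), (1989, 17, Helix, Wes, 14, Ada, Argo), (1989, 24, Atlas, Lee, 35, Uma, Lyra), (1989, 24, Atlas, Rae, 25, Uma, Lyra), (1989, 24, Atlas, Sam, 16, Uma, Lyra), (1989, 24, Atlas, Tai, 17, Uma, Lyra), (1989, 24, Atlas, Wes, 14, Uma, Lyra), (2001, 3, Helix, Eve, 20, Ada, Argo), (2001, 3, Helix, Quin, 24, Ada, Argo), (2001, 31, Atlas, Eve, 20, Uma, Lyra), (2001, 31, Atlas, Quin, 24, Uma, Lyra), (2001, 32, Echo, Eve, 20, Hal, Orion), (2001, 32, Echo, Quin, 24, Hal, Orion)}
Projecting to year, aname (14 duplicate(s) eliminated): {(1989, Lee), (1989, Rae), (1989, Sam), (1989, Tai), (1989, Wes), (2001, Eve), (2001, Quin)}

{(1989, Lee), (1989, Rae), (1989, Sam), (1989, Tai), (1989, Wes), (2001, Eve), (2001, Quin)}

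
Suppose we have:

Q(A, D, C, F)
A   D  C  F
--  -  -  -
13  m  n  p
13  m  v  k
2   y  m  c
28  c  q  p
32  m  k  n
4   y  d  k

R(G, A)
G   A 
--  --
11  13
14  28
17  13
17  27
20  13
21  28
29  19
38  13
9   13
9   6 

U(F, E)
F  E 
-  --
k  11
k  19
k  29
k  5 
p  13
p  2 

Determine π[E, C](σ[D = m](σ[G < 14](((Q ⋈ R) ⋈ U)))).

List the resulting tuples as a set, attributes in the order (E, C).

{(11, v), (13, n), (19, v), (2, n), (29, v), (5, v)}

Q ⋈ R (natural join on A): {(13, m, n, p, 11), (13, m, n, p, 17), (13, m, n, p, 20), (13, m, n, p, 38), (13, m, n, p, 9), (13, m, v, k, 11), (13, m, v, k, 17), (13, m, v, k, 20), (13, m, v, k, 38), (13, m, v, k, 9), (28, c, q, p, 14), (28, c, q, p, 21)}
(Q ⋈ R) ⋈ U (natural join on F): {(13, m, n, p, 11, 13), (13, m, n, p, 11, 2), (13, m, n, p, 17, 13), (13, m, n, p, 17, 2), (13, m, n, p, 20, 13), (13, m, n, p, 20, 2), (13, m, n, p, 38, 13), (13, m, n, p, 38, 2), (13, m, n, p, 9, 13), (13, m, n, p, 9, 2), (13, m, v, k, 11, 11), (13, m, v, k, 11, 19), (13, m, v, k, 11, 29), (13, m, v, k, 11, 5), (13, m, v, k, 17, 11), (13, m, v, k, 17, 19), (13, m, v, k, 17, 29), (13, m, v, k, 17, 5), (13, m, v, k, 20, 11), (13, m, v, k, 20, 19), (13, m, v, k, 20, 29), (13, m, v, k, 20, 5), (13, m, v, k, 38, 11), (13, m, v, k, 38, 19), (13, m, v, k, 38, 29), (13, m, v, k, 38, 5), (13, m, v, k, 9, 11), (13, m, v, k, 9, 19), (13, m, v, k, 9, 29), (13, m, v, k, 9, 5), (28, c, q, p, 14, 13), (28, c, q, p, 14, 2), (28, c, q, p, 21, 13), (28, c, q, p, 21, 2)}
Selection G < 14: {(13, m, n, p, 11, 13), (13, m, n, p, 11, 2), (13, m, n, p, 9, 13), (13, m, n, p, 9, 2), (13, m, v, k, 11, 11), (13, m, v, k, 11, 19), (13, m, v, k, 11, 29), (13, m, v, k, 11, 5), (13, m, v, k, 9, 11), (13, m, v, k, 9, 19), (13, m, v, k, 9, 29), (13, m, v, k, 9, 5)}
Selection D = m: {(13, m, n, p, 11, 13), (13, m, n, p, 11, 2), (13, m, n, p, 9, 13), (13, m, n, p, 9, 2), (13, m, v, k, 11, 11), (13, m, v, k, 11, 19), (13, m, v, k, 11, 29), (13, m, v, k, 11, 5), (13, m, v, k, 9, 11), (13, m, v, k, 9, 19), (13, m, v, k, 9, 29), (13, m, v, k, 9, 5)}
Keep only column(s) E, C (6 duplicate(s) eliminated): {(11, v), (13, n), (19, v), (2, n), (29, v), (5, v)}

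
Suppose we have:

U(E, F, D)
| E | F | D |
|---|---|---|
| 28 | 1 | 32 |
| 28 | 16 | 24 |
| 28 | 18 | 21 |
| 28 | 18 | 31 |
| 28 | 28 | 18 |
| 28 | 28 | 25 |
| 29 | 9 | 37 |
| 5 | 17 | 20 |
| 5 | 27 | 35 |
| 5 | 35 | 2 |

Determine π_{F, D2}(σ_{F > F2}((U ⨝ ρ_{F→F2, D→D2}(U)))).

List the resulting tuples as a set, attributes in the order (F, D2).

{(16, 32), (18, 24), (18, 32), (27, 20), (28, 21), (28, 24), (28, 31), (28, 32), (35, 20), (35, 35)}

ρ[F→F2, D→D2]: schema becomes (E, F2, D2); tuples unchanged.
U ⋈ ρ_{F→F2, D→D2}(U) (natural join on E): {(28, 1, 32, 1, 32), (28, 1, 32, 16, 24), (28, 1, 32, 18, 21), (28, 1, 32, 18, 31), (28, 1, 32, 28, 18), (28, 1, 32, 28, 25), (28, 16, 24, 1, 32), (28, 16, 24, 16, 24), (28, 16, 24, 18, 21), (28, 16, 24, 18, 31), (28, 16, 24, 28, 18), (28, 16, 24, 28, 25), (28, 18, 21, 1, 32), (28, 18, 21, 16, 24), (28, 18, 21, 18, 21), (28, 18, 21, 18, 31), (28, 18, 21, 28, 18), (28, 18, 21, 28, 25), (28, 18, 31, 1, 32), (28, 18, 31, 16, 24), (28, 18, 31, 18, 21), (28, 18, 31, 18, 31), (28, 18, 31, 28, 18), (28, 18, 31, 28, 25), (28, 28, 18, 1, 32), (28, 28, 18, 16, 24), (28, 28, 18, 18, 21), (28, 28, 18, 18, 31), (28, 28, 18, 28, 18), (28, 28, 18, 28, 25), (28, 28, 25, 1, 32), (28, 28, 25, 16, 24), (28, 28, 25, 18, 21), (28, 28, 25, 18, 31), (28, 28, 25, 28, 18), (28, 28, 25, 28, 25), (29, 9, 37, 9, 37), (5, 17, 20, 17, 20), (5, 17, 20, 27, 35), (5, 17, 20, 35, 2), (5, 27, 35, 17, 20), (5, 27, 35, 27, 35), (5, 27, 35, 35, 2), (5, 35, 2, 17, 20), (5, 35, 2, 27, 35), (5, 35, 2, 35, 2)}
Selection F > F2: {(28, 16, 24, 1, 32), (28, 18, 21, 1, 32), (28, 18, 21, 16, 24), (28, 18, 31, 1, 32), (28, 18, 31, 16, 24), (28, 28, 18, 1, 32), (28, 28, 18, 16, 24), (28, 28, 18, 18, 21), (28, 28, 18, 18, 31), (28, 28, 25, 1, 32), (28, 28, 25, 16, 24), (28, 28, 25, 18, 21), (28, 28, 25, 18, 31), (5, 27, 35, 17, 20), (5, 35, 2, 17, 20), (5, 35, 2, 27, 35)}
π[F, D2]: project onto (F, D2) (6 duplicate(s) eliminated) → {(16, 32), (18, 24), (18, 32), (27, 20), (28, 21), (28, 24), (28, 31), (28, 32), (35, 20), (35, 35)}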